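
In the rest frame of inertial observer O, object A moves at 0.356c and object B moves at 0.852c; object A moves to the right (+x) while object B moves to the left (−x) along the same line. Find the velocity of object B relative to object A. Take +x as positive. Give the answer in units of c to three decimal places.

β_A = 0.356, β_B = -0.852.
Transform to A's frame with the inverse velocity-addition law: u' = (u − v)/(1 − uv/c²), taking u = β_B and v = β_A.
u' = (-0.852 − 0.356) / (1 − (0.356)(-0.852)) = -1.2080/1.3033 = -0.9269.

-0.927c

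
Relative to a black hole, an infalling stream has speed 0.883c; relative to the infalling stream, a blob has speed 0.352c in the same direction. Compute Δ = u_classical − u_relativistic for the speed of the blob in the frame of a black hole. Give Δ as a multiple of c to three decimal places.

Galilean: u_cl = 0.352 + 0.883 = 1.2350.
Relativistic: u_rel = (0.352 + 0.883) / (1 + 0.352·0.883) = 1.2350/1.3108 = 0.9422.
Δ = 1.2350 − 0.9422 = 0.2928.
(The classical prediction exceeds c; the relativistic result does not.)

Δ = 0.293c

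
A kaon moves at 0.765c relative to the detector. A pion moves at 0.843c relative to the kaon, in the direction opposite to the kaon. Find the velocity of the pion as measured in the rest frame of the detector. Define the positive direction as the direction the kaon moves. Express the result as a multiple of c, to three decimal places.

With v = 0.765 and u' = -0.843 (in units of c),
u = (u' + v)/(1 + u'v/c²):
u = (-0.843 + 0.765) / (1 + (-0.843)·0.765) = -0.0780/0.3551 = -0.2197
(Galilean addition would give -0.078c.)

-0.220c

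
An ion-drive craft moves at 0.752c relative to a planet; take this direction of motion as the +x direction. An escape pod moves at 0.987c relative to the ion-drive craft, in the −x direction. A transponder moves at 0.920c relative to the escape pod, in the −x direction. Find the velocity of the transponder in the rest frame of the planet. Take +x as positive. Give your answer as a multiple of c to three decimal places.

-0.996c

Apply u = (u' + v)/(1 + u'v/c²) successively, working outward toward the planet.
Start: velocity of the ion-drive craft relative to the planet = 0.7520c.
Compose with the escape pod (u' = -0.987 in the ion-drive craft frame): u_1 = (-0.987 + 0.752) / (1 + (-0.987)·0.752) = -0.2350/0.2578 = -0.9116.
Compose with the transponder (u' = -0.920 in the escape pod frame): u_2 = (-0.920 + (-0.912)) / (1 + (-0.920)·(-0.912)) = -1.8316/1.8387 = -0.9962.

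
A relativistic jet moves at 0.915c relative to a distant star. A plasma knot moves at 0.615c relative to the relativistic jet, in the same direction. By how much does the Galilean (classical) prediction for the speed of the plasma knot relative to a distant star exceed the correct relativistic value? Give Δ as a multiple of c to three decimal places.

Δ = 0.551c

Galilean: u_cl = 0.615 + 0.915 = 1.5300.
Relativistic: u_rel = (0.615 + 0.915) / (1 + 0.615·0.915) = 1.5300/1.5627 = 0.9791.
Δ = 1.5300 − 0.9791 = 0.5509.
(The classical prediction exceeds c; the relativistic result does not.)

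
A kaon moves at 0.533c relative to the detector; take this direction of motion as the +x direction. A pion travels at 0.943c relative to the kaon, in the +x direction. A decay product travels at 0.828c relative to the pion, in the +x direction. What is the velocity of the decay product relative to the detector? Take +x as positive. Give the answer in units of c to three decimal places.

Apply u = (u' + v)/(1 + u'v/c²) successively, working outward toward the detector.
Start: velocity of the kaon relative to the detector = 0.5330c.
Compose with the pion (u' = 0.943 in the kaon frame): u_1 = (0.943 + 0.533) / (1 + 0.943·0.533) = 1.4760/1.5026 = 0.9823.
Compose with the decay product (u' = 0.828 in the pion frame): u_2 = (0.828 + 0.982) / (1 + 0.828·0.982) = 1.8103/1.8133 = 0.9983.

0.998c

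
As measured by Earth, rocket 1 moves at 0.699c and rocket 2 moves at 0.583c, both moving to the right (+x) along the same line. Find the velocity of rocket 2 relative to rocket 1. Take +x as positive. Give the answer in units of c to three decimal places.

-0.196c

β_A = 0.699, β_B = 0.583.
Transform to A's frame with the inverse velocity-addition law: u' = (u − v)/(1 − uv/c²), taking u = β_B and v = β_A.
u' = (0.583 − 0.699) / (1 − (0.699)(0.583)) = -0.1160/0.5925 = -0.1958.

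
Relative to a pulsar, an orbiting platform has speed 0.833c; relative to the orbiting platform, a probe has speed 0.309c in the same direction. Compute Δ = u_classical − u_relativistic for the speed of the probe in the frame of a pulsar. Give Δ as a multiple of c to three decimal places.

Galilean: u_cl = 0.309 + 0.833 = 1.1420.
Relativistic: u_rel = (0.309 + 0.833) / (1 + 0.309·0.833) = 1.1420/1.2574 = 0.9082.
Δ = 1.1420 − 0.9082 = 0.2338.
(The classical prediction exceeds c; the relativistic result does not.)

Δ = 0.234c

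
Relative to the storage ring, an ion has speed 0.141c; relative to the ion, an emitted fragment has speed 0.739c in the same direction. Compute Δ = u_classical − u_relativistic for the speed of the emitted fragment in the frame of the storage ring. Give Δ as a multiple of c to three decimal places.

Galilean: u_cl = 0.739 + 0.141 = 0.8800.
Relativistic: u_rel = (0.739 + 0.141) / (1 + 0.739·0.141) = 0.8800/1.1042 = 0.7970.
Δ = 0.8800 − 0.7970 = 0.0830.

Δ = 0.083c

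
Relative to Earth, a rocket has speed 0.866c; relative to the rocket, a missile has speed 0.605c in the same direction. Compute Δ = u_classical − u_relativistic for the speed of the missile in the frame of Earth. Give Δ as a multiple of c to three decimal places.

Δ = 0.506c

Galilean: u_cl = 0.605 + 0.866 = 1.4710.
Relativistic: u_rel = (0.605 + 0.866) / (1 + 0.605·0.866) = 1.4710/1.5239 = 0.9653.
Δ = 1.4710 − 0.9653 = 0.5057.
(The classical prediction exceeds c; the relativistic result does not.)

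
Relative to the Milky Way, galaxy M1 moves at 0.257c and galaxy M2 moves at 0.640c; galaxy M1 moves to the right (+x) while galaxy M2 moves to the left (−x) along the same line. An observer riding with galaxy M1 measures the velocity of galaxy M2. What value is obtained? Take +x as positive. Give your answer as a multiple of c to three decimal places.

β_A = 0.257, β_B = -0.640.
Transform to A's frame with the inverse velocity-addition law: u' = (u − v)/(1 − uv/c²), taking u = β_B and v = β_A.
u' = (-0.640 − 0.257) / (1 − (0.257)(-0.640)) = -0.8970/1.1645 = -0.7703.

-0.770c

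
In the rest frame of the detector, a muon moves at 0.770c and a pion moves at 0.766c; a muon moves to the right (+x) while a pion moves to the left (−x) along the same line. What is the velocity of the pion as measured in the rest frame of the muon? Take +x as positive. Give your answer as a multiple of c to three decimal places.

β_A = 0.770, β_B = -0.766.
Transform to A's frame with the inverse velocity-addition law: u' = (u − v)/(1 − uv/c²), taking u = β_B and v = β_A.
u' = (-0.766 − 0.770) / (1 − (0.770)(-0.766)) = -1.5360/1.5898 = -0.9661.

-0.966c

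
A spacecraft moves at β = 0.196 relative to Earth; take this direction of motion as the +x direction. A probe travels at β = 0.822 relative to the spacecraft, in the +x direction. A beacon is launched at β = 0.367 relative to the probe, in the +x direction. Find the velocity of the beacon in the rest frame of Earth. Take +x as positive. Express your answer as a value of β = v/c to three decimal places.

β = 0.941

Apply u = (u' + v)/(1 + u'v/c²) successively, working outward toward Earth.
Start: velocity of the spacecraft relative to Earth = 0.1960c.
Compose with the probe (u' = 0.822 in the spacecraft frame): u_1 = (0.822 + 0.196) / (1 + 0.822·0.196) = 1.0180/1.1611 = 0.8767.
Compose with the beacon (u' = 0.367 in the probe frame): u_2 = (0.367 + 0.877) / (1 + 0.367·0.877) = 1.2437/1.3218 = 0.9410.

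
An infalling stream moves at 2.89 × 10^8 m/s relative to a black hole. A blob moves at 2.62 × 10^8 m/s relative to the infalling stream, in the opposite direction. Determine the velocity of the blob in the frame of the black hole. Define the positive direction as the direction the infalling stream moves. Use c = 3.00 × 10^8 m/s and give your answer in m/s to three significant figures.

In units of c (dividing by 3.00 × 10^8 m/s): v = 0.963, u' = -0.873.
u = (u' + v)/(1 + u'v/c²):
u = (-0.873 + 0.963) / (1 + (-0.873)·0.963) = 0.0900/0.1587 = 0.5671
Converting back: u = 0.5671 × 3.00 × 10^8 m/s.

+1.70 × 10^8 m/s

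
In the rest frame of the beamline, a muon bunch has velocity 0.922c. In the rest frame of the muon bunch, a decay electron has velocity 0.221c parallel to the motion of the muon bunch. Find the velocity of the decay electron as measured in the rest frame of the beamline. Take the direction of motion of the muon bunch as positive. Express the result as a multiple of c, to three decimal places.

With v = 0.922 and u' = 0.221 (in units of c),
u = (u' + v)/(1 + u'v/c²):
u = (0.221 + 0.922) / (1 + 0.221·0.922) = 1.1430/1.2038 = 0.9495

0.950c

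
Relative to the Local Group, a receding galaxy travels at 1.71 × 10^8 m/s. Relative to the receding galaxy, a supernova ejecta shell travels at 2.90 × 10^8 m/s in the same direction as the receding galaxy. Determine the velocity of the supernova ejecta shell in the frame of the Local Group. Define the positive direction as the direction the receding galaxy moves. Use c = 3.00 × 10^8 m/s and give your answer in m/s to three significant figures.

In units of c (dividing by 3.00 × 10^8 m/s): v = 0.570, u' = 0.967.
u = (u' + v)/(1 + u'v/c²):
u = (0.967 + 0.570) / (1 + 0.967·0.570) = 1.5367/1.5510 = 0.9908
(Galilean addition would give +1.537c, exceeding c.)
Converting back: u = 0.9908 × 3.00 × 10^8 m/s.

2.97 × 10^8 m/s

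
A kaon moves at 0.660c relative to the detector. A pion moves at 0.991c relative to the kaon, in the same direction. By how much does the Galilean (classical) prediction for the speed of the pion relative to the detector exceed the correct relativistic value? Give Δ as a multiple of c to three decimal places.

Galilean: u_cl = 0.991 + 0.660 = 1.6510.
Relativistic: u_rel = (0.991 + 0.660) / (1 + 0.991·0.660) = 1.6510/1.6541 = 0.9982.
Δ = 1.6510 − 0.9982 = 0.6528.
(The classical prediction exceeds c; the relativistic result does not.)

Δ = 0.653c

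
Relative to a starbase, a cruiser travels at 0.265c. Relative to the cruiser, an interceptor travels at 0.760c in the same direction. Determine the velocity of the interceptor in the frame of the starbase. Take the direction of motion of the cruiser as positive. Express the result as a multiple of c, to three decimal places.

0.853c

With v = 0.265 and u' = 0.760 (in units of c),
u = (u' + v)/(1 + u'v/c²):
u = (0.760 + 0.265) / (1 + 0.760·0.265) = 1.0250/1.2014 = 0.8532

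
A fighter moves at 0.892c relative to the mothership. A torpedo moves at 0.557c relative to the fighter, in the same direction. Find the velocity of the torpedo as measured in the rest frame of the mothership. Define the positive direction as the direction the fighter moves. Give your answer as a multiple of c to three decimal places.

0.968c

With v = 0.892 and u' = 0.557 (in units of c),
u = (u' + v)/(1 + u'v/c²):
u = (0.557 + 0.892) / (1 + 0.557·0.892) = 1.4490/1.4968 = 0.9680
(Galilean addition would give +1.449c, exceeding c.)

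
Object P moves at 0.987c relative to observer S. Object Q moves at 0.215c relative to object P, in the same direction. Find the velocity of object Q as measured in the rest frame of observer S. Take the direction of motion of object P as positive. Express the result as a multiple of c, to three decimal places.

0.992c

With v = 0.987 and u' = 0.215 (in units of c),
u = (u' + v)/(1 + u'v/c²):
u = (0.215 + 0.987) / (1 + 0.215·0.987) = 1.2020/1.2122 = 0.9916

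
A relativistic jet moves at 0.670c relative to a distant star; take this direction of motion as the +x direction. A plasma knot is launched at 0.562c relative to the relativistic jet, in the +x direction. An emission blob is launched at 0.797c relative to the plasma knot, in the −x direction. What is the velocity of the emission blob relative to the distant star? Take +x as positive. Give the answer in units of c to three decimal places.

Apply u = (u' + v)/(1 + u'v/c²) successively, working outward toward the distant star.
Start: velocity of the relativistic jet relative to the distant star = 0.6700c.
Compose with the plasma knot (u' = 0.562 in the relativistic jet frame): u_1 = (0.562 + 0.670) / (1 + 0.562·0.670) = 1.2320/1.3765 = 0.8950.
Compose with the emission blob (u' = -0.797 in the plasma knot frame): u_2 = (-0.797 + 0.895) / (1 + (-0.797)·0.895) = 0.0980/0.2867 = 0.3418.

+0.342c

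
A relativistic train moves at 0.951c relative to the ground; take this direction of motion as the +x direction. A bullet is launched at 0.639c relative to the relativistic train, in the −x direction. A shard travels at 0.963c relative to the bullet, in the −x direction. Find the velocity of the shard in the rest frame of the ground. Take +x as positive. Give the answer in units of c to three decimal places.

Apply u = (u' + v)/(1 + u'v/c²) successively, working outward toward the ground.
Start: velocity of the relativistic train relative to the ground = 0.9510c.
Compose with the bullet (u' = -0.639 in the relativistic train frame): u_1 = (-0.639 + 0.951) / (1 + (-0.639)·0.951) = 0.3120/0.3923 = 0.7953.
Compose with the shard (u' = -0.963 in the bullet frame): u_2 = (-0.963 + 0.795) / (1 + (-0.963)·0.795) = -0.1677/0.2341 = -0.7163.

-0.716c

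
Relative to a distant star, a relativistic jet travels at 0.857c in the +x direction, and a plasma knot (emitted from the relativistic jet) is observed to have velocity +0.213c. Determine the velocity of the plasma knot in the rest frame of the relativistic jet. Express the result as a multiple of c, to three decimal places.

-0.788c

Invert the composition law: u' = (u − v)/(1 − uv/c²).
u' = (0.213 − 0.857) / (1 − (0.213)(0.857)) = -0.6440/0.8175 = -0.7878.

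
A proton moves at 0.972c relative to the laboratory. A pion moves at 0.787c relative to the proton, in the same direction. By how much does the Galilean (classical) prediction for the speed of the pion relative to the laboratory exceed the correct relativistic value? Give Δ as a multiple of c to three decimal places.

Galilean: u_cl = 0.787 + 0.972 = 1.7590.
Relativistic: u_rel = (0.787 + 0.972) / (1 + 0.787·0.972) = 1.7590/1.7650 = 0.9966.
Δ = 1.7590 − 0.9966 = 0.7624.
(The classical prediction exceeds c; the relativistic result does not.)

Δ = 0.762c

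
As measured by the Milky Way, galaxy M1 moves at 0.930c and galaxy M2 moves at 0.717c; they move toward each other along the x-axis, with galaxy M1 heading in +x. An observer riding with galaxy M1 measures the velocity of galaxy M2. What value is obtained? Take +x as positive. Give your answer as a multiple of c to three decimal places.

β_A = 0.930, β_B = -0.717.
Transform to A's frame with the inverse velocity-addition law: u' = (u − v)/(1 − uv/c²), taking u = β_B and v = β_A.
u' = (-0.717 − 0.930) / (1 − (0.930)(-0.717)) = -1.6470/1.6668 = -0.9881.

-0.988c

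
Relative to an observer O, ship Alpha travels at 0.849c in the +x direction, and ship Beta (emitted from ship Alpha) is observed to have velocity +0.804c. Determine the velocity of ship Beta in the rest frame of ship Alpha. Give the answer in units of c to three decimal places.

-0.142c

Invert the composition law: u' = (u − v)/(1 − uv/c²).
u' = (0.804 − 0.849) / (1 − (0.804)(0.849)) = -0.0450/0.3174 = -0.1418.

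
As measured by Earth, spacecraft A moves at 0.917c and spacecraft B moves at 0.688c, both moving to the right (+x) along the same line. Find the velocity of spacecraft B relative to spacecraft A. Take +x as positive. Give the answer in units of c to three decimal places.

β_A = 0.917, β_B = 0.688.
Transform to A's frame with the inverse velocity-addition law: u' = (u − v)/(1 − uv/c²), taking u = β_B and v = β_A.
u' = (0.688 − 0.917) / (1 − (0.917)(0.688)) = -0.2290/0.3691 = -0.6204.

-0.620c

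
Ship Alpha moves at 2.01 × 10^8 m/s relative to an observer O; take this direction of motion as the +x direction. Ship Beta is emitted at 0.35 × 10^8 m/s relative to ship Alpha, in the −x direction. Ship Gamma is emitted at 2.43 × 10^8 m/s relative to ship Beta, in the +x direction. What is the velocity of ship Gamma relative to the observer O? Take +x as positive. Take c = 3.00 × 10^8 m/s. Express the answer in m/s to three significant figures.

+2.85 × 10^8 m/s

Apply u = (u' + v)/(1 + u'v/c²) successively, working outward toward the observer O.
(Dividing each given speed by c = 3.00 × 10^8 m/s to work in units of c.)
Start: velocity of ship Alpha relative to the observer O = 0.6700c.
Compose with ship Beta (u' = -0.117 in ship Alpha frame): u_1 = (-0.117 + 0.670) / (1 + (-0.117)·0.670) = 0.5533/0.9218 = 0.6003.
Compose with ship Gamma (u' = 0.810 in ship Beta frame): u_2 = (0.810 + 0.600) / (1 + 0.810·0.600) = 1.4103/1.4862 = 0.9489.
So u = 0.9489 × 3.00 × 10^8 m/s.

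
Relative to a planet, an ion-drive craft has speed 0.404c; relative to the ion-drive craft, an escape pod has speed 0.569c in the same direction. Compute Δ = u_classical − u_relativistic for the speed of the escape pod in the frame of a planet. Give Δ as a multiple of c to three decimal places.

Galilean: u_cl = 0.569 + 0.404 = 0.9730.
Relativistic: u_rel = (0.569 + 0.404) / (1 + 0.569·0.404) = 0.9730/1.2299 = 0.7911.
Δ = 0.9730 − 0.7911 = 0.1819.

Δ = 0.182c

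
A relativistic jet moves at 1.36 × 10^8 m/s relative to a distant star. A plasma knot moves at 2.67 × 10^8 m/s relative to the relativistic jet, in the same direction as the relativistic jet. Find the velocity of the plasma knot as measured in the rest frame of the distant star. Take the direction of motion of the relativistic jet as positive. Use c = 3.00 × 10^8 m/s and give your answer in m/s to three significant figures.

2.87 × 10^8 m/s

In units of c (dividing by 3.00 × 10^8 m/s): v = 0.453, u' = 0.890.
u = (u' + v)/(1 + u'v/c²):
u = (0.890 + 0.453) / (1 + 0.890·0.453) = 1.3433/1.4035 = 0.9572
(Galilean addition would give +1.343c, exceeding c.)
Converting back: u = 0.9572 × 3.00 × 10^8 m/s.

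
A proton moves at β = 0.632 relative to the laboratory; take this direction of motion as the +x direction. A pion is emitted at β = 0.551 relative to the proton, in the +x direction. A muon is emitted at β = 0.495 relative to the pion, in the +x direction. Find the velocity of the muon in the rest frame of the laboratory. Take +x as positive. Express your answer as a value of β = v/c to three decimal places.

Apply u = (u' + v)/(1 + u'v/c²) successively, working outward toward the laboratory.
Start: velocity of the proton relative to the laboratory = 0.6320c.
Compose with the pion (u' = 0.551 in the proton frame): u_1 = (0.551 + 0.632) / (1 + 0.551·0.632) = 1.1830/1.3482 = 0.8774.
Compose with the muon (u' = 0.495 in the pion frame): u_2 = (0.495 + 0.877) / (1 + 0.495·0.877) = 1.3724/1.4343 = 0.9569.

β = 0.957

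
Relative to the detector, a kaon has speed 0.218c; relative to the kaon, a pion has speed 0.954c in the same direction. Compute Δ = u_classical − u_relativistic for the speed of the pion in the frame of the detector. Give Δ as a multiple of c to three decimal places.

Δ = 0.202c

Galilean: u_cl = 0.954 + 0.218 = 1.1720.
Relativistic: u_rel = (0.954 + 0.218) / (1 + 0.954·0.218) = 1.1720/1.2080 = 0.9702.
Δ = 1.1720 − 0.9702 = 0.2018.
(The classical prediction exceeds c; the relativistic result does not.)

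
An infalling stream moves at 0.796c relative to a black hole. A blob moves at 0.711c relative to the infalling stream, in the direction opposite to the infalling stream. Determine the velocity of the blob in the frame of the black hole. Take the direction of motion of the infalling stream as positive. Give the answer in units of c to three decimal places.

+0.196c

With v = 0.796 and u' = -0.711 (in units of c),
u = (u' + v)/(1 + u'v/c²):
u = (-0.711 + 0.796) / (1 + (-0.711)·0.796) = 0.0850/0.4340 = 0.1958
(Galilean addition would give +0.085c.)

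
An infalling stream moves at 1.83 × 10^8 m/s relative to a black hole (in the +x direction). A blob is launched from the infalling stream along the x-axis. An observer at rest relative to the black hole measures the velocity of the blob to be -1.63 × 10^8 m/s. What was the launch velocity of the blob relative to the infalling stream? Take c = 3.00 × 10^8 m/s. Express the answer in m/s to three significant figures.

-2.60 × 10^8 m/s

v = 0.610c, u = -0.543c.
Invert the composition law: u' = (u − v)/(1 − uv/c²).
u' = (-0.543 − 0.610) / (1 − (-0.543)(0.610)) = -1.1533/1.3314 = -0.8662.
u' = -0.8662 × 3.00 × 10^8 m/s.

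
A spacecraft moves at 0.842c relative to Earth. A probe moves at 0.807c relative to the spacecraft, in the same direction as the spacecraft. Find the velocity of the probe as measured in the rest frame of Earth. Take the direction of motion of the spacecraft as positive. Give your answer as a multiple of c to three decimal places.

With v = 0.842 and u' = 0.807 (in units of c),
u = (u' + v)/(1 + u'v/c²):
u = (0.807 + 0.842) / (1 + 0.807·0.842) = 1.6490/1.6795 = 0.9818

0.982c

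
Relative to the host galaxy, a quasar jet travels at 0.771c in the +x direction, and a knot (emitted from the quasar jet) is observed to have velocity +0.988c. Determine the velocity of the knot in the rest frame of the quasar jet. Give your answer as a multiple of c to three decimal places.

Invert the composition law: u' = (u − v)/(1 − uv/c²).
u' = (0.988 − 0.771) / (1 − (0.988)(0.771)) = 0.2170/0.2383 = 0.9108.

+0.911c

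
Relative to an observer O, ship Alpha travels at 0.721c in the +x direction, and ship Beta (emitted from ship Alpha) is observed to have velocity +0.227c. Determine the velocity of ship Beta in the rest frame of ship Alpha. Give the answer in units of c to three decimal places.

Invert the composition law: u' = (u − v)/(1 − uv/c²).
u' = (0.227 − 0.721) / (1 − (0.227)(0.721)) = -0.4940/0.8363 = -0.5907.

-0.591c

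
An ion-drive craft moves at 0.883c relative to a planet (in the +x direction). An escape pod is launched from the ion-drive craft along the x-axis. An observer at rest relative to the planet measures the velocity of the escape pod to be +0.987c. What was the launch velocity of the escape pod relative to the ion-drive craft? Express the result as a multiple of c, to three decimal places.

Invert the composition law: u' = (u − v)/(1 − uv/c²).
u' = (0.987 − 0.883) / (1 − (0.987)(0.883)) = 0.1040/0.1285 = 0.8095.

+0.809c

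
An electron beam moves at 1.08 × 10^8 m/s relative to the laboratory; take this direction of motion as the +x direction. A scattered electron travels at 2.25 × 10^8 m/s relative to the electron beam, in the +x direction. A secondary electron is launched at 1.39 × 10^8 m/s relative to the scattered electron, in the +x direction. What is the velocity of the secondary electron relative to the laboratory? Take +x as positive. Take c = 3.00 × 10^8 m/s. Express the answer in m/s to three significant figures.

Apply u = (u' + v)/(1 + u'v/c²) successively, working outward toward the laboratory.
(Dividing each given speed by c = 3.00 × 10^8 m/s to work in units of c.)
Start: velocity of the electron beam relative to the laboratory = 0.3600c.
Compose with the scattered electron (u' = 0.750 in the electron beam frame): u_1 = (0.750 + 0.360) / (1 + 0.750·0.360) = 1.1100/1.2700 = 0.8740.
Compose with the secondary electron (u' = 0.463 in the scattered electron frame): u_2 = (0.463 + 0.874) / (1 + 0.463·0.874) = 1.3373/1.4050 = 0.9519.
So u = 0.9519 × 3.00 × 10^8 m/s.

2.86 × 10^8 m/s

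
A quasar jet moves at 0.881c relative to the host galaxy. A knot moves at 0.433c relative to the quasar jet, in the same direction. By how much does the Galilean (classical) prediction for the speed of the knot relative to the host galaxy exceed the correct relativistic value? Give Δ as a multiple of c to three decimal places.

Galilean: u_cl = 0.433 + 0.881 = 1.3140.
Relativistic: u_rel = (0.433 + 0.881) / (1 + 0.433·0.881) = 1.3140/1.3815 = 0.9512.
Δ = 1.3140 − 0.9512 = 0.3628.
(The classical prediction exceeds c; the relativistic result does not.)

Δ = 0.363c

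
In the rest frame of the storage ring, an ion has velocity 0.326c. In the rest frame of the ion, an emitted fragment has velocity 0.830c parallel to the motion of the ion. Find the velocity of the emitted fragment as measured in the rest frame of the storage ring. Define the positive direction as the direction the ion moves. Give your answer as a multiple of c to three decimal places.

With v = 0.326 and u' = 0.830 (in units of c),
u = (u' + v)/(1 + u'v/c²):
u = (0.830 + 0.326) / (1 + 0.830·0.326) = 1.1560/1.2706 = 0.9098
(Galilean addition would give +1.156c, exceeding c.)

0.910c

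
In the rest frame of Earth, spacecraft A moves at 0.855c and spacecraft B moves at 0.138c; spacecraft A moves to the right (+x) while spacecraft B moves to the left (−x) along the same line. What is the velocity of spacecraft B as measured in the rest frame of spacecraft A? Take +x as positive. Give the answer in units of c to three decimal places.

-0.888c

β_A = 0.855, β_B = -0.138.
Transform to A's frame with the inverse velocity-addition law: u' = (u − v)/(1 − uv/c²), taking u = β_B and v = β_A.
u' = (-0.138 − 0.855) / (1 − (0.855)(-0.138)) = -0.9930/1.1180 = -0.8882.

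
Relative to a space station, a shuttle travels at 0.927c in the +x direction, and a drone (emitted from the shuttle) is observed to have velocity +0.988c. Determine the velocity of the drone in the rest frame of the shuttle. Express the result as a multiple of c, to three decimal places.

Invert the composition law: u' = (u − v)/(1 − uv/c²).
u' = (0.988 − 0.927) / (1 − (0.988)(0.927)) = 0.0610/0.0841 = 0.7251.

+0.725c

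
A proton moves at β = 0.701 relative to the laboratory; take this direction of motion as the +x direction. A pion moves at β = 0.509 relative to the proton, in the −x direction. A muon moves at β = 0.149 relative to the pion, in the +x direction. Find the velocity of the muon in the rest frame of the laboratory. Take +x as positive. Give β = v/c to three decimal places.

β = +0.428

Apply u = (u' + v)/(1 + u'v/c²) successively, working outward toward the laboratory.
Start: velocity of the proton relative to the laboratory = 0.7010c.
Compose with the pion (u' = -0.509 in the proton frame): u_1 = (-0.509 + 0.701) / (1 + (-0.509)·0.701) = 0.1920/0.6432 = 0.2985.
Compose with the muon (u' = 0.149 in the pion frame): u_2 = (0.149 + 0.299) / (1 + 0.149·0.299) = 0.4475/1.0445 = 0.4285.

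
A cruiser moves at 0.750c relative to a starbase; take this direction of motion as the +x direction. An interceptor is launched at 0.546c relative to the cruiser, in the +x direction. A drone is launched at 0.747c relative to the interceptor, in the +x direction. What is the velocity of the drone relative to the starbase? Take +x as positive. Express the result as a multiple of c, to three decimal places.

Apply u = (u' + v)/(1 + u'v/c²) successively, working outward toward the starbase.
Start: velocity of the cruiser relative to the starbase = 0.7500c.
Compose with the interceptor (u' = 0.546 in the cruiser frame): u_1 = (0.546 + 0.750) / (1 + 0.546·0.750) = 1.2960/1.4095 = 0.9195.
Compose with the drone (u' = 0.747 in the interceptor frame): u_2 = (0.747 + 0.919) / (1 + 0.747·0.919) = 1.6665/1.6868 = 0.9879.

0.988c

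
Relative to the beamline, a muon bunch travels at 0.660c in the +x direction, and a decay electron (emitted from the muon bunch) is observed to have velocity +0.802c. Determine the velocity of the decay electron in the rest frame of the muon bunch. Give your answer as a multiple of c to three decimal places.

+0.302c

Invert the composition law: u' = (u − v)/(1 − uv/c²).
u' = (0.802 − 0.660) / (1 − (0.802)(0.660)) = 0.1420/0.4707 = 0.3017.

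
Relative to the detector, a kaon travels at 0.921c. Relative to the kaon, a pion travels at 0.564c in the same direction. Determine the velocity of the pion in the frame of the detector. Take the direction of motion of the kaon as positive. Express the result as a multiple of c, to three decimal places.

With v = 0.921 and u' = 0.564 (in units of c),
u = (u' + v)/(1 + u'v/c²):
u = (0.564 + 0.921) / (1 + 0.564·0.921) = 1.4850/1.5194 = 0.9773
(Galilean addition would give +1.485c, exceeding c.)

0.977c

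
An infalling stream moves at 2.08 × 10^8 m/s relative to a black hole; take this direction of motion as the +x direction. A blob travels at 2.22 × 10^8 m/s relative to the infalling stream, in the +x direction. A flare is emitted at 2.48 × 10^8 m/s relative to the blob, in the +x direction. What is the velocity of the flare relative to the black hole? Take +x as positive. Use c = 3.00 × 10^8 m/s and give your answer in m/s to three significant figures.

Apply u = (u' + v)/(1 + u'v/c²) successively, working outward toward the black hole.
(Dividing each given speed by c = 3.00 × 10^8 m/s to work in units of c.)
Start: velocity of the infalling stream relative to the black hole = 0.6933c.
Compose with the blob (u' = 0.740 in the infalling stream frame): u_1 = (0.740 + 0.693) / (1 + 0.740·0.693) = 1.4333/1.5131 = 0.9473.
Compose with the flare (u' = 0.827 in the blob frame): u_2 = (0.827 + 0.947) / (1 + 0.827·0.947) = 1.7740/1.7831 = 0.9949.
So u = 0.9949 × 3.00 × 10^8 m/s.

2.98 × 10^8 m/s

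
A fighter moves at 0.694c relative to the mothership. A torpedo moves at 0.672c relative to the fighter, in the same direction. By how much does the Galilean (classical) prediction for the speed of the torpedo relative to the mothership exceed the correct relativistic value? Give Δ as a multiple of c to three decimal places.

Galilean: u_cl = 0.672 + 0.694 = 1.3660.
Relativistic: u_rel = (0.672 + 0.694) / (1 + 0.672·0.694) = 1.3660/1.4664 = 0.9316.
Δ = 1.3660 − 0.9316 = 0.4344.
(The classical prediction exceeds c; the relativistic result does not.)

Δ = 0.434c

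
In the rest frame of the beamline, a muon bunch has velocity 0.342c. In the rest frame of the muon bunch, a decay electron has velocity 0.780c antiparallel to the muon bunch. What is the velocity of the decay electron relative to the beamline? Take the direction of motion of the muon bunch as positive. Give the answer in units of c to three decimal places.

With v = 0.342 and u' = -0.780 (in units of c),
u = (u' + v)/(1 + u'v/c²):
u = (-0.780 + 0.342) / (1 + (-0.780)·0.342) = -0.4380/0.7332 = -0.5973
(Galilean addition would give -0.438c.)

-0.597c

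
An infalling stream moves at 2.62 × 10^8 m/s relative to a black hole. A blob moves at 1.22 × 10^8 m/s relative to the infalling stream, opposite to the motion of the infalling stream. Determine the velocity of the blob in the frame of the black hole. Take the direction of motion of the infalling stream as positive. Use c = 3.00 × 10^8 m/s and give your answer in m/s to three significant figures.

In units of c (dividing by 3.00 × 10^8 m/s): v = 0.873, u' = -0.407.
u = (u' + v)/(1 + u'v/c²):
u = (-0.407 + 0.873) / (1 + (-0.407)·0.873) = 0.4667/0.6448 = 0.7237
Converting back: u = 0.7237 × 3.00 × 10^8 m/s.

+2.17 × 10^8 m/s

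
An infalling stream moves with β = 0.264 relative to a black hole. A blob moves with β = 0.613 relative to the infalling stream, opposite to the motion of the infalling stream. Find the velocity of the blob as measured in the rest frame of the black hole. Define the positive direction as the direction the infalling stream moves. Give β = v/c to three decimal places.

β = -0.416

With v = 0.264 and u' = -0.613 (in units of c),
u = (u' + v)/(1 + u'v/c²):
u = (-0.613 + 0.264) / (1 + (-0.613)·0.264) = -0.3490/0.8382 = -0.4164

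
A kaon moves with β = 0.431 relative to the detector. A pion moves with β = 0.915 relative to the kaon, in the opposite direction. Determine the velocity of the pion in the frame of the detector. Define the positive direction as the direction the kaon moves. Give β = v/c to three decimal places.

β = -0.799

With v = 0.431 and u' = -0.915 (in units of c),
u = (u' + v)/(1 + u'v/c²):
u = (-0.915 + 0.431) / (1 + (-0.915)·0.431) = -0.4840/0.6056 = -0.7992
(Galilean addition would give -0.484c.)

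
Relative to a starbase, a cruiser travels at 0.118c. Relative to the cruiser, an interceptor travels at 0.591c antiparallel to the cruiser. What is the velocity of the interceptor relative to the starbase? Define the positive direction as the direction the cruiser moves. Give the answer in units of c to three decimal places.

-0.508c

With v = 0.118 and u' = -0.591 (in units of c),
u = (u' + v)/(1 + u'v/c²):
u = (-0.591 + 0.118) / (1 + (-0.591)·0.118) = -0.4730/0.9303 = -0.5085
(Galilean addition would give -0.473c.)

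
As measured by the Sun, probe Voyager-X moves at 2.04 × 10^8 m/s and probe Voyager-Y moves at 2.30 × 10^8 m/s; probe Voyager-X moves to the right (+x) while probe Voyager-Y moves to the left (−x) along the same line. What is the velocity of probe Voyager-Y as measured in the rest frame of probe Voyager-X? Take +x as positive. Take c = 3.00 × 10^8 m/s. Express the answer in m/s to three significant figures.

β_A = 0.680, β_B = -0.767 (dividing each by c = 3.00 × 10^8 m/s).
Transform to A's frame with the inverse velocity-addition law: u' = (u − v)/(1 − uv/c²), taking u = β_B and v = β_A.
u' = (-0.767 − 0.680) / (1 − (0.680)(-0.767)) = -1.4467/1.5213 = -0.9509.
u' = -0.9509 × 3.00 × 10^8 m/s.

-2.85 × 10^8 m/s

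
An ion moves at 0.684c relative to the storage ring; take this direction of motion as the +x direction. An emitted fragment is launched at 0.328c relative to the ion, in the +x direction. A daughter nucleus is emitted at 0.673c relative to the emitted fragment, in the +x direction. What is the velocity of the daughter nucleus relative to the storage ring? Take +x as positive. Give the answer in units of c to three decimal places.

0.964c

Apply u = (u' + v)/(1 + u'v/c²) successively, working outward toward the storage ring.
Start: velocity of the ion relative to the storage ring = 0.6840c.
Compose with the emitted fragment (u' = 0.328 in the ion frame): u_1 = (0.328 + 0.684) / (1 + 0.328·0.684) = 1.0120/1.2244 = 0.8266.
Compose with the daughter nucleus (u' = 0.673 in the emitted fragment frame): u_2 = (0.673 + 0.827) / (1 + 0.673·0.827) = 1.4996/1.5563 = 0.9636.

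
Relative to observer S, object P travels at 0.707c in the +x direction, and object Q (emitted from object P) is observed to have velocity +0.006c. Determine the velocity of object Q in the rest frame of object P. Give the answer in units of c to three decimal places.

-0.704c

Invert the composition law: u' = (u − v)/(1 − uv/c²).
u' = (0.006 − 0.707) / (1 − (0.006)(0.707)) = -0.7010/0.9958 = -0.7040.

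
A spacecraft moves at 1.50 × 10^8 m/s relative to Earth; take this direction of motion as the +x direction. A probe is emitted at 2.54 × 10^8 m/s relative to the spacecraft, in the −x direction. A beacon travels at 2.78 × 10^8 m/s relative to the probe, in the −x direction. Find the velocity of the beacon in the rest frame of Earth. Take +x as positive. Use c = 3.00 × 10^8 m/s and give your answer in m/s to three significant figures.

Apply u = (u' + v)/(1 + u'v/c²) successively, working outward toward Earth.
(Dividing each given speed by c = 3.00 × 10^8 m/s to work in units of c.)
Start: velocity of the spacecraft relative to Earth = 0.5000c.
Compose with the probe (u' = -0.847 in the spacecraft frame): u_1 = (-0.847 + 0.500) / (1 + (-0.847)·0.500) = -0.3467/0.5767 = -0.6012.
Compose with the beacon (u' = -0.927 in the probe frame): u_2 = (-0.927 + (-0.601)) / (1 + (-0.927)·(-0.601)) = -1.5278/1.5571 = -0.9812.
So u = -0.9812 × 3.00 × 10^8 m/s.

-2.94 × 10^8 m/s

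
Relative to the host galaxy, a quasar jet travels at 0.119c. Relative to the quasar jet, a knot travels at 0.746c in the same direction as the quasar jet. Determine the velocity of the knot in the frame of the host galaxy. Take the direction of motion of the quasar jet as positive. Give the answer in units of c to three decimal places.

With v = 0.119 and u' = 0.746 (in units of c),
u = (u' + v)/(1 + u'v/c²):
u = (0.746 + 0.119) / (1 + 0.746·0.119) = 0.8650/1.0888 = 0.7945
(Galilean addition would give +0.865c.)

0.794c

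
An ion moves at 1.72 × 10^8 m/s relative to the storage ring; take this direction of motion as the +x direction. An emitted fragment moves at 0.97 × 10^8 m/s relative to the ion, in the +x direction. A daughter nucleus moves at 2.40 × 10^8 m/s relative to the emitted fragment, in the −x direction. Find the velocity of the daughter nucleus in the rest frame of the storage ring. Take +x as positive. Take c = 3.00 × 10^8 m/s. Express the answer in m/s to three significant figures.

Apply u = (u' + v)/(1 + u'v/c²) successively, working outward toward the storage ring.
(Dividing each given speed by c = 3.00 × 10^8 m/s to work in units of c.)
Start: velocity of the ion relative to the storage ring = 0.5733c.
Compose with the emitted fragment (u' = 0.323 in the ion frame): u_1 = (0.323 + 0.573) / (1 + 0.323·0.573) = 0.8967/1.1854 = 0.7564.
Compose with the daughter nucleus (u' = -0.800 in the emitted fragment frame): u_2 = (-0.800 + 0.756) / (1 + (-0.800)·0.756) = -0.0436/0.3948 = -0.1103.
So u = -0.1103 × 3.00 × 10^8 m/s.

-3.31 × 10^7 m/s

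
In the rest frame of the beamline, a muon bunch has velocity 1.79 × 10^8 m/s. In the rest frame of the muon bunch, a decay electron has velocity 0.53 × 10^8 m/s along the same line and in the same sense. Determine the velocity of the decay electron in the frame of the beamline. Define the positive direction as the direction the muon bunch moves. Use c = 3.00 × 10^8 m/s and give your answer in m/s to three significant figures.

2.10 × 10^8 m/s

In units of c (dividing by 3.00 × 10^8 m/s): v = 0.597, u' = 0.177.
u = (u' + v)/(1 + u'v/c²):
u = (0.177 + 0.597) / (1 + 0.177·0.597) = 0.7733/1.1054 = 0.6996
(Galilean addition would give +0.773c.)
Converting back: u = 0.6996 × 3.00 × 10^8 m/s.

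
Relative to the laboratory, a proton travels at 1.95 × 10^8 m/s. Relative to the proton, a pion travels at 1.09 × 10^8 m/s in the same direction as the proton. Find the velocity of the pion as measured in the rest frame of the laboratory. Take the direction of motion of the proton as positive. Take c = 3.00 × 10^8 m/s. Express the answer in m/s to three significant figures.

2.46 × 10^8 m/s

In units of c (dividing by 3.00 × 10^8 m/s): v = 0.650, u' = 0.363.
u = (u' + v)/(1 + u'v/c²):
u = (0.363 + 0.650) / (1 + 0.363·0.650) = 1.0133/1.2362 = 0.8197
Converting back: u = 0.8197 × 3.00 × 10^8 m/s.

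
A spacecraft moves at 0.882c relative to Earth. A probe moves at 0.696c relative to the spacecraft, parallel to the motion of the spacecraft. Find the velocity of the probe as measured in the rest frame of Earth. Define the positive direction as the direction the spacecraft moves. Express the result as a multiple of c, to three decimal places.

0.978c

With v = 0.882 and u' = 0.696 (in units of c),
u = (u' + v)/(1 + u'v/c²):
u = (0.696 + 0.882) / (1 + 0.696·0.882) = 1.5780/1.6139 = 0.9778
(Galilean addition would give +1.578c, exceeding c.)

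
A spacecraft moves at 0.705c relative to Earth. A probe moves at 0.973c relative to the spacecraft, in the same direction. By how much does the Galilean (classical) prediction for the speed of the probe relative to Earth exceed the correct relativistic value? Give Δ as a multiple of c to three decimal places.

Galilean: u_cl = 0.973 + 0.705 = 1.6780.
Relativistic: u_rel = (0.973 + 0.705) / (1 + 0.973·0.705) = 1.6780/1.6860 = 0.9953.
Δ = 1.6780 − 0.9953 = 0.6827.
(The classical prediction exceeds c; the relativistic result does not.)

Δ = 0.683c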